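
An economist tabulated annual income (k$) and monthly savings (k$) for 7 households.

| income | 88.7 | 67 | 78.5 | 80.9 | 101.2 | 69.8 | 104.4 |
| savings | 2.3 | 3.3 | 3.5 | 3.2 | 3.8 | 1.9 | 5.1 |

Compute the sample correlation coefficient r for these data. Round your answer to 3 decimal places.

n = 7, Σx = 590.5, Σy = 23.1, Σx² = 51076.59, Σy² = 82.73, Σxy = 2008.36
nΣxy − ΣxΣy = 14058.52 − 13640.55 = 417.97
nΣx² − (Σx)² = 357536.13 − 348690.25 = 8845.88; nΣy² − (Σy)² = 579.11 − 533.61 = 45.5
r = 417.97 / √(8845.88 × 45.5) = 417.97 / 634.4191 ≈ 0.659

0.659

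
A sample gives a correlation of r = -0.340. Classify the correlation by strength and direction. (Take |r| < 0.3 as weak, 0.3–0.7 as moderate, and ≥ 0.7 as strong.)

r = -0.340 < 0 so the relationship is negative.
|r| = 0.340, which falls in the moderate range.

moderate negative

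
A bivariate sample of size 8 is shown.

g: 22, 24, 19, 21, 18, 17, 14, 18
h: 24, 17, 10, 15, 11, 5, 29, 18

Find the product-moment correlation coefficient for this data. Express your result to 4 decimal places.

n = 8, Σg = 153, Σh = 129, Σg² = 2995, Σh² = 2501, Σgh = 2454
nΣgh − ΣgΣh = 19632 − 19737 = -105
nΣg² − (Σg)² = 23960 − 23409 = 551; nΣh² − (Σh)² = 20008 − 16641 = 3367
r = -105 / √(551 × 3367) = -105 / 1362.0635 ≈ -0.0771

-0.0771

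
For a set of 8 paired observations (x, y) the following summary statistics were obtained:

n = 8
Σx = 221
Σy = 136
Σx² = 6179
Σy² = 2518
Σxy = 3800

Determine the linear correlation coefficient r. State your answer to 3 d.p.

r = (nΣxy − ΣxΣy) / √[(nΣx² − (Σx)²)(nΣy² − (Σy)²)]
Numerator: 8×3800 − 221×136 = 344
Denominator: √[(49432 − 48841)(20144 − 18496)] = √[591 × 1648] = 986.8982
r = 344 / 986.8982 ≈ 0.349

0.349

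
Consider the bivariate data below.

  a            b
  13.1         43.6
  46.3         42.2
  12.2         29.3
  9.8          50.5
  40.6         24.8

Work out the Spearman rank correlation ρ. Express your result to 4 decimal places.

Rank a: 3, 5, 2, 1, 4
Rank b: 4, 3, 2, 5, 1
d = rank(a) − rank(b): -1, 2, 0, -4, 3; Σd² = 30
ρ = 1 − 6Σd² / [n(n²−1)] = 1 − 6×30 / (5×24) = 1 − 180/120 ≈ -0.5000

-0.5000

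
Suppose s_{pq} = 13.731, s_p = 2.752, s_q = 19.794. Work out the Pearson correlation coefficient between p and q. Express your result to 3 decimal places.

0.252

r = Cov(p,q) / (s_p · s_q) = 13.731 / (2.752 × 19.794)
  = 13.731 / 54.4731 ≈ 0.252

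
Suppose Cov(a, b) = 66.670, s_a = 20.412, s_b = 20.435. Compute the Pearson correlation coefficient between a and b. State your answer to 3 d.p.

r = Cov(a,b) / (s_a · s_b) = 66.670 / (20.412 × 20.435)
  = 66.670 / 417.1192 ≈ 0.160

0.160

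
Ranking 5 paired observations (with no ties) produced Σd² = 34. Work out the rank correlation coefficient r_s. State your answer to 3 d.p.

ρ = 1 − 6Σd² / [n(n²−1)] = 1 − 6×34 / (5×24)
  = 1 − 204/120 = 1 − 1.7000 ≈ -0.700

-0.700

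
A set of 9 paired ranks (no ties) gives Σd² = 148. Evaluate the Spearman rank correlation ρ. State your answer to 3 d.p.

ρ = 1 − 6Σd² / [n(n²−1)] = 1 − 6×148 / (9×80)
  = 1 − 888/720 = 1 − 1.2333 ≈ -0.233

-0.233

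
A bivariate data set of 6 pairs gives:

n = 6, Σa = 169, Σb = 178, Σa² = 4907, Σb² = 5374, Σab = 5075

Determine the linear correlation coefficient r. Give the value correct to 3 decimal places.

r = (nΣab − ΣaΣb) / √[(nΣa² − (Σa)²)(nΣb² − (Σb)²)]
Numerator: 6×5075 − 169×178 = 368
Denominator: √[(29442 − 28561)(32244 − 31684)] = √[881 × 560] = 702.3959
r = 368 / 702.3959 ≈ 0.524

0.524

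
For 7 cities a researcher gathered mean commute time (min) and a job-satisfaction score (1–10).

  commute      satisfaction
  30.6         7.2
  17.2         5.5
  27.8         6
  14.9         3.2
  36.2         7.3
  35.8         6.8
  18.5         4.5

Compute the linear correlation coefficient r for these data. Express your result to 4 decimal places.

0.8978

n = 7, Σx = 181, Σy = 40.5, Σx² = 5161.38, Σy² = 248.11, Σxy = 1120.35
nΣxy − ΣxΣy = 7842.45 − 7330.5 = 511.95
nΣx² − (Σx)² = 36129.66 − 32761 = 3368.66; nΣy² − (Σy)² = 1736.77 − 1640.25 = 96.52
r = 511.95 / √(3368.66 × 96.52) = 511.95 / 570.2132 ≈ 0.8978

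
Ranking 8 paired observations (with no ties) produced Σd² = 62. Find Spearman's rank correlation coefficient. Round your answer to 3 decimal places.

0.262

ρ = 1 − 6Σd² / [n(n²−1)] = 1 − 6×62 / (8×63)
  = 1 − 372/504 = 1 − 0.7381 ≈ 0.262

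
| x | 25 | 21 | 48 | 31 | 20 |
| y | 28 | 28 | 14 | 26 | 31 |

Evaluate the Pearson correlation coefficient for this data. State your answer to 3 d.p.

n = 5, Σx = 145, Σy = 127, Σx² = 4731, Σy² = 3401, Σxy = 3386
nΣxy − ΣxΣy = 16930 − 18415 = -1485
nΣx² − (Σx)² = 23655 − 21025 = 2630; nΣy² − (Σy)² = 17005 − 16129 = 876
r = -1485 / √(2630 × 876) = -1485 / 1517.8537 ≈ -0.978

-0.978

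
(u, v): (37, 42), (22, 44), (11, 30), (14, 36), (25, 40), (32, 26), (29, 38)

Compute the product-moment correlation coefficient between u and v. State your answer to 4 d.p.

0.1984

n = 7, Σu = 170, Σv = 256, Σu² = 4660, Σv² = 9616, Σuv = 6290
nΣuv − ΣuΣv = 44030 − 43520 = 510
nΣu² − (Σu)² = 32620 − 28900 = 3720; nΣv² − (Σv)² = 67312 − 65536 = 1776
r = 510 / √(3720 × 1776) = 510 / 2570.3541 ≈ 0.1984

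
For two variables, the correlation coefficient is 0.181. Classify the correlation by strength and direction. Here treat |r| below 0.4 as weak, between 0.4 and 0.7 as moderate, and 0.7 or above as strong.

weak positive

r = 0.181 > 0 so the relationship is positive.
|r| = 0.181, which falls in the weak range.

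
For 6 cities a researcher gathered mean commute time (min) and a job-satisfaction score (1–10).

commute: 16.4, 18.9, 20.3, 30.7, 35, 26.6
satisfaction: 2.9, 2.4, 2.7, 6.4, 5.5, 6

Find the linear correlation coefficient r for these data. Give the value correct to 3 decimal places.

0.861

n = 6, Σx = 147.9, Σy = 25.9, Σx² = 3913.31, Σy² = 128.67, Σxy = 696.31
nΣxy − ΣxΣy = 4177.86 − 3830.61 = 347.25
nΣx² − (Σx)² = 23479.86 − 21874.41 = 1605.45; nΣy² − (Σy)² = 772.02 − 670.81 = 101.21
r = 347.25 / √(1605.45 × 101.21) = 347.25 / 403.0975 ≈ 0.861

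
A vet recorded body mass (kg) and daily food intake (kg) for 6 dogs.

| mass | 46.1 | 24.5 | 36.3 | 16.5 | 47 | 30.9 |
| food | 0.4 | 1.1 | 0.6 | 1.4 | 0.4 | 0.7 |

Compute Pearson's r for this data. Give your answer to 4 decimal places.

n = 6, Σx = 201.3, Σy = 4.6, Σx² = 7479.21, Σy² = 4.34, Σxy = 130.7
nΣxy − ΣxΣy = 784.2 − 925.98 = -141.78
nΣx² − (Σx)² = 44875.26 − 40521.69 = 4353.57; nΣy² − (Σy)² = 26.04 − 21.16 = 4.88
r = -141.78 / √(4353.57 × 4.88) = -141.78 / 145.7581 ≈ -0.9727

-0.9727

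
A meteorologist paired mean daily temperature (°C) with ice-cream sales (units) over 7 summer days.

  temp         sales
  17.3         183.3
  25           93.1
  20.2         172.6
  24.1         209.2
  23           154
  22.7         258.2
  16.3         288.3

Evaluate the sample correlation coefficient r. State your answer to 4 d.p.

-0.5390

n = 7, Σx = 148.6, Σy = 1358.7, Σx² = 3223.12, Σy² = 289322.03, Σxy = 28129.26
nΣxy − ΣxΣy = 196904.82 − 201902.82 = -4998
nΣx² − (Σx)² = 22561.84 − 22081.96 = 479.88; nΣy² − (Σy)² = 2025254.21 − 1846065.69 = 179188.52
r = -4998 / √(479.88 × 179188.52) = -4998 / 9273.0247 ≈ -0.5390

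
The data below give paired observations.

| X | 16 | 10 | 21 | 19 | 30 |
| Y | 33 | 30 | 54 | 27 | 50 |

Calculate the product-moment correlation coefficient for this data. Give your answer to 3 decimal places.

0.693

n = 5, ΣX = 96, ΣY = 194, ΣX² = 2058, ΣY² = 8134, ΣXY = 3975
nΣXY − ΣXΣY = 19875 − 18624 = 1251
nΣX² − (ΣX)² = 10290 − 9216 = 1074; nΣY² − (ΣY)² = 40670 − 37636 = 3034
r = 1251 / √(1074 × 3034) = 1251 / 1805.1360 ≈ 0.693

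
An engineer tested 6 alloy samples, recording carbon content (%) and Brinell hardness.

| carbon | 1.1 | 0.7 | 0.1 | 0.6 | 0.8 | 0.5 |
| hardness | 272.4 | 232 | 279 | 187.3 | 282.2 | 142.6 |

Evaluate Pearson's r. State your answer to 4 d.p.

0.1636

n = 6, Σx = 3.8, Σy = 1395.5, Σx² = 2.96, Σy² = 340919.65, Σxy = 899.38
nΣxy − ΣxΣy = 5396.28 − 5302.9 = 93.38
nΣx² − (Σx)² = 17.76 − 14.44 = 3.32; nΣy² − (Σy)² = 2045517.9 − 1947420.25 = 98097.65
r = 93.38 / √(3.32 × 98097.65) = 93.38 / 570.6875 ≈ 0.1636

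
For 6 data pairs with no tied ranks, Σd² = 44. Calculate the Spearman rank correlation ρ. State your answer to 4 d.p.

-0.2571

ρ = 1 − 6Σd² / [n(n²−1)] = 1 − 6×44 / (6×35)
  = 1 − 264/210 = 1 − 1.25714 ≈ -0.2571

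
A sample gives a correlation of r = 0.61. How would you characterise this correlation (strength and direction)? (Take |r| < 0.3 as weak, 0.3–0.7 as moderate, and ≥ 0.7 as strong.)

r = 0.61 > 0 so the relationship is positive.
|r| = 0.61, which falls in the moderate range.

moderate positive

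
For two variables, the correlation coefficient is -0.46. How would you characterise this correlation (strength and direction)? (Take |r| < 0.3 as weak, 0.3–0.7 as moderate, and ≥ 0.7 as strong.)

moderate negative

r = -0.46 < 0 so the relationship is negative.
|r| = 0.46, which falls in the moderate range.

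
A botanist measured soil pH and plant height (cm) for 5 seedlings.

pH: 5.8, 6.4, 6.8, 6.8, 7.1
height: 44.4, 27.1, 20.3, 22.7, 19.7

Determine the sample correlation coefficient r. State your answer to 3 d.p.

-0.963

n = 5, Σx = 32.9, Σy = 134.2, Σx² = 217.49, Σy² = 4021.24, Σxy = 863.23
nΣxy − ΣxΣy = 4316.15 − 4415.18 = -99.03
nΣx² − (Σx)² = 1087.45 − 1082.41 = 5.04; nΣy² − (Σy)² = 20106.2 − 18009.64 = 2096.56
r = -99.03 / √(5.04 × 2096.56) = -99.03 / 102.7943 ≈ -0.963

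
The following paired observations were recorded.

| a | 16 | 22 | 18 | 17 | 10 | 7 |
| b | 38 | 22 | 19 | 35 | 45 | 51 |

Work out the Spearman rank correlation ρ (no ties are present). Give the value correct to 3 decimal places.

Rank a: 3, 6, 5, 4, 2, 1
Rank b: 4, 2, 1, 3, 5, 6
d = rank(a) − rank(b): -1, 4, 4, 1, -3, -5; Σd² = 68
ρ = 1 − 6Σd² / [n(n²−1)] = 1 − 6×68 / (6×35) = 1 − 408/210 ≈ -0.943

-0.943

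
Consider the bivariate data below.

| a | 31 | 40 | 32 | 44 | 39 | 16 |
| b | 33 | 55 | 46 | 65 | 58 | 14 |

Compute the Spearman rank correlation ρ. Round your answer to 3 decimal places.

Rank a: 2, 5, 3, 6, 4, 1
Rank b: 2, 4, 3, 6, 5, 1
d = rank(a) − rank(b): 0, 1, 0, 0, -1, 0; Σd² = 2
ρ = 1 − 6Σd² / [n(n²−1)] = 1 − 6×2 / (6×35) = 1 − 12/210 ≈ 0.943

0.943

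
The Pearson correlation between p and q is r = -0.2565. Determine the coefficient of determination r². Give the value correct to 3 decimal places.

r² = (-0.2565)² = 0.066

0.066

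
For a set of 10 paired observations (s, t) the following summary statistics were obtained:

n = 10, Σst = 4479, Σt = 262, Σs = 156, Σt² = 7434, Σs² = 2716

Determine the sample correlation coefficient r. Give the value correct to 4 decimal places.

0.9769

r = (nΣst − ΣsΣt) / √[(nΣs² − (Σs)²)(nΣt² − (Σt)²)]
Numerator: 10×4479 − 156×262 = 3918
Denominator: √[(27160 − 24336)(74340 − 68644)] = √[2824 × 5696] = 4010.6738
r = 3918 / 4010.6738 ≈ 0.9769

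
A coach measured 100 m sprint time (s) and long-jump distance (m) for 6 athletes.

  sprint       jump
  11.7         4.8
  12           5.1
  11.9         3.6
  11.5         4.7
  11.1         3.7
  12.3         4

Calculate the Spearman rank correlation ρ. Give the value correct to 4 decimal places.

Rank sprint: 3, 5, 4, 2, 1, 6
Rank jump: 5, 6, 1, 4, 2, 3
d = rank(sprint) − rank(jump): -2, -1, 3, -2, -1, 3; Σd² = 28
ρ = 1 − 6Σd² / [n(n²−1)] = 1 − 6×28 / (6×35) = 1 − 168/210 ≈ 0.2000

0.2000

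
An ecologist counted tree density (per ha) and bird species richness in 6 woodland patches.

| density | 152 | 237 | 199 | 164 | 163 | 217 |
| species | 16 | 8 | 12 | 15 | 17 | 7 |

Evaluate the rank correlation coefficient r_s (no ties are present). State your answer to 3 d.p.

Rank density: 1, 6, 4, 3, 2, 5
Rank species: 5, 2, 3, 4, 6, 1
d = rank(density) − rank(species): -4, 4, 1, -1, -4, 4; Σd² = 66
ρ = 1 − 6Σd² / [n(n²−1)] = 1 − 6×66 / (6×35) = 1 − 396/210 ≈ -0.886

-0.886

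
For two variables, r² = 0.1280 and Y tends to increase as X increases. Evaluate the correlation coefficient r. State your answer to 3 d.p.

|r| = √0.1280 = 0.358
The association is positive, so r = 0.358.

0.358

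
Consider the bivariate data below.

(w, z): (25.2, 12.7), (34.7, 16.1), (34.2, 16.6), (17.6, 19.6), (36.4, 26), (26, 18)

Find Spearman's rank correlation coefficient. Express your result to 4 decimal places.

Rank w: 2, 5, 4, 1, 6, 3
Rank z: 1, 2, 3, 5, 6, 4
d = rank(w) − rank(z): 1, 3, 1, -4, 0, -1; Σd² = 28
ρ = 1 − 6Σd² / [n(n²−1)] = 1 − 6×28 / (6×35) = 1 − 168/210 ≈ 0.2000

0.2000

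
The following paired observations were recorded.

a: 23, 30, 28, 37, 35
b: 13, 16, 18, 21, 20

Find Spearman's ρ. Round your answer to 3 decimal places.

0.900

Rank a: 1, 3, 2, 5, 4
Rank b: 1, 2, 3, 5, 4
d = rank(a) − rank(b): 0, 1, -1, 0, 0; Σd² = 2
ρ = 1 − 6Σd² / [n(n²−1)] = 1 − 6×2 / (5×24) = 1 − 12/120 ≈ 0.900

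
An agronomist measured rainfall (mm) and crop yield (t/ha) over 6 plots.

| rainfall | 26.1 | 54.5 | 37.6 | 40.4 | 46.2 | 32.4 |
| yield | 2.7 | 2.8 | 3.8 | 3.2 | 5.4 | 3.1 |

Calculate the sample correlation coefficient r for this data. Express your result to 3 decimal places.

n = 6, Σx = 237.2, Σy = 21, Σx² = 9881.58, Σy² = 78.58, Σxy = 845.15
nΣxy − ΣxΣy = 5070.9 − 4981.2 = 89.7
nΣx² − (Σx)² = 59289.48 − 56263.84 = 3025.64; nΣy² − (Σy)² = 471.48 − 441 = 30.48
r = 89.7 / √(3025.64 × 30.48) = 89.7 / 303.6799 ≈ 0.295

0.295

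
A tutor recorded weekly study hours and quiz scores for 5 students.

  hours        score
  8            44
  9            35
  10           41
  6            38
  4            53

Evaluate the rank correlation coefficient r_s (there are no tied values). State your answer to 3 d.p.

-0.500

Rank hours: 3, 4, 5, 2, 1
Rank score: 4, 1, 3, 2, 5
d = rank(hours) − rank(score): -1, 3, 2, 0, -4; Σd² = 30
ρ = 1 − 6Σd² / [n(n²−1)] = 1 − 6×30 / (5×24) = 1 − 180/120 ≈ -0.500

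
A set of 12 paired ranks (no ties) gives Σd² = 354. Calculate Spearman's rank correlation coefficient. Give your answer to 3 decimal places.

ρ = 1 − 6Σd² / [n(n²−1)] = 1 − 6×354 / (12×143)
  = 1 − 2124/1716 = 1 − 1.2378 ≈ -0.238

-0.238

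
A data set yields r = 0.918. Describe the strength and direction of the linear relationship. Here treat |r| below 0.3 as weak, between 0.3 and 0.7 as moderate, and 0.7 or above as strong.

strong positive

r = 0.918 > 0 so the relationship is positive.
|r| = 0.918, which falls in the strong range.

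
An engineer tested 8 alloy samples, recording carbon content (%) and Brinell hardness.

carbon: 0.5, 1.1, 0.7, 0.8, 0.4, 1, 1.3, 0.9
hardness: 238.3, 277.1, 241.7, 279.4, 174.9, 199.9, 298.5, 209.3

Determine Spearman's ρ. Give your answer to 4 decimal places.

Rank carbon: 2, 7, 3, 4, 1, 6, 8, 5
Rank hardness: 4, 6, 5, 7, 1, 2, 8, 3
d = rank(carbon) − rank(hardness): -2, 1, -2, -3, 0, 4, 0, 2; Σd² = 38
ρ = 1 − 6Σd² / [n(n²−1)] = 1 − 6×38 / (8×63) = 1 − 228/504 ≈ 0.5476

0.5476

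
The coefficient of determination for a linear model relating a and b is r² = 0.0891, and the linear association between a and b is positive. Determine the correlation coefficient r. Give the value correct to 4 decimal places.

|r| = √0.0891 = 0.2985
The association is positive, so r = 0.2985.

0.2985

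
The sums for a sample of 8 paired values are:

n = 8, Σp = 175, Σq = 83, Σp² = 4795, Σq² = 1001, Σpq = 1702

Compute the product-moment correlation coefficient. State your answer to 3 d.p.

-0.309

r = (nΣpq − ΣpΣq) / √[(nΣp² − (Σp)²)(nΣq² − (Σq)²)]
Numerator: 8×1702 − 175×83 = -909
Denominator: √[(38360 − 30625)(8008 − 6889)] = √[7735 × 1119] = 2942.0172
r = -909 / 2942.0172 ≈ -0.309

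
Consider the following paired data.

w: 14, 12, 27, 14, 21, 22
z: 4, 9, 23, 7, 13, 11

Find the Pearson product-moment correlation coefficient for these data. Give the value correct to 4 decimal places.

0.8752

n = 6, Σw = 110, Σz = 67, Σw² = 2190, Σz² = 965, Σwz = 1398
nΣwz − ΣwΣz = 8388 − 7370 = 1018
nΣw² − (Σw)² = 13140 − 12100 = 1040; nΣz² − (Σz)² = 5790 − 4489 = 1301
r = 1018 / √(1040 × 1301) = 1018 / 1163.2025 ≈ 0.8752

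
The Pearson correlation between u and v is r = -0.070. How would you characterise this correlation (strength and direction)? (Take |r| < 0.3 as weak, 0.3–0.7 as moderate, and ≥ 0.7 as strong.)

r = -0.070 < 0 so the relationship is negative.
|r| = 0.070, which falls in the weak range.

weak negative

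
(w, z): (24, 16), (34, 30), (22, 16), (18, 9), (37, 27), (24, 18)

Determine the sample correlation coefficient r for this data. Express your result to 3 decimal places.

n = 6, Σw = 159, Σz = 116, Σw² = 4485, Σz² = 2546, Σwz = 3349
nΣwz − ΣwΣz = 20094 − 18444 = 1650
nΣw² − (Σw)² = 26910 − 25281 = 1629; nΣz² − (Σz)² = 15276 − 13456 = 1820
r = 1650 / √(1629 × 1820) = 1650 / 1721.8537 ≈ 0.958

0.958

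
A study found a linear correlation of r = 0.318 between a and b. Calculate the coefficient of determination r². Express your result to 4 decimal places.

0.1011

r² = (0.318)² = 0.1011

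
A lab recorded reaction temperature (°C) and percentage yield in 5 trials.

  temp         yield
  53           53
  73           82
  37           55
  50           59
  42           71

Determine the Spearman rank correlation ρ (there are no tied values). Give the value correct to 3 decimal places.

Rank temp: 4, 5, 1, 3, 2
Rank yield: 1, 5, 2, 3, 4
d = rank(temp) − rank(yield): 3, 0, -1, 0, -2; Σd² = 14
ρ = 1 − 6Σd² / [n(n²−1)] = 1 − 6×14 / (5×24) = 1 − 84/120 ≈ 0.300

0.300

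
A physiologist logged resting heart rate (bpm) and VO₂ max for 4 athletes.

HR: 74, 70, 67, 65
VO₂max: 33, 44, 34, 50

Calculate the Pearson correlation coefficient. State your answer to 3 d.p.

n = 4, Σx = 276, Σy = 161, Σx² = 19090, Σy² = 6681, Σxy = 11050
nΣxy − ΣxΣy = 44200 − 44436 = -236
nΣx² − (Σx)² = 76360 − 76176 = 184; nΣy² − (Σy)² = 26724 − 25921 = 803
r = -236 / √(184 × 803) = -236 / 384.3852 ≈ -0.614

-0.614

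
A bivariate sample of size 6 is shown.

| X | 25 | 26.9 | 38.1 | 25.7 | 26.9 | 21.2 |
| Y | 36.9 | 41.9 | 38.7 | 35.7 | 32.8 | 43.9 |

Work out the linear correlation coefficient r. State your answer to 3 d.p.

n = 6, ΣX = 163.8, ΣY = 229.9, ΣX² = 4633.76, ΣY² = 8892.45, ΣXY = 6254.57
nΣXY − ΣXΣY = 37527.42 − 37657.62 = -130.2
nΣX² − (ΣX)² = 27802.56 − 26830.44 = 972.12; nΣY² − (ΣY)² = 53354.7 − 52854.01 = 500.69
r = -130.2 / √(972.12 × 500.69) = -130.2 / 697.6609 ≈ -0.187

-0.187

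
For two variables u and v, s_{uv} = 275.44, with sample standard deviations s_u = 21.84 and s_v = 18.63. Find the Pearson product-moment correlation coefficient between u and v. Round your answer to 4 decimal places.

r = Cov(u,v) / (s_u · s_v) = 275.44 / (21.84 × 18.63)
  = 275.44 / 406.8792 ≈ 0.6770

0.6770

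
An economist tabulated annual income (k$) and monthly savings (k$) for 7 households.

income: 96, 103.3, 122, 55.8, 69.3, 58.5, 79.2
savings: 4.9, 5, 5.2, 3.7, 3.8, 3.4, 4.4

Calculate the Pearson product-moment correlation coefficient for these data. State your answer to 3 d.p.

n = 7, Σx = 584.1, Σy = 30.4, Σx² = 52381.91, Σy² = 135.1, Σxy = 2638.48
nΣxy − ΣxΣy = 18469.36 − 17756.64 = 712.72
nΣx² − (Σx)² = 366673.37 − 341172.81 = 25500.56; nΣy² − (Σy)² = 945.7 − 924.16 = 21.54
r = 712.72 / √(25500.56 × 21.54) = 712.72 / 741.1357 ≈ 0.962

0.962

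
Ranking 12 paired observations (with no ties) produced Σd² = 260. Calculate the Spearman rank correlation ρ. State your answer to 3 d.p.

0.091

ρ = 1 − 6Σd² / [n(n²−1)] = 1 − 6×260 / (12×143)
  = 1 − 1560/1716 = 1 − 0.9091 ≈ 0.091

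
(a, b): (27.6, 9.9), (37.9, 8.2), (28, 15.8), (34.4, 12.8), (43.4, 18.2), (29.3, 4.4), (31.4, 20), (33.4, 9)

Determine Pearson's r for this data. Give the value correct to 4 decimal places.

n = 8, Σa = 265.4, Σb = 98.3, Σa² = 9009.1, Σb² = 1410.33, Σab = 3314.14
nΣab − ΣaΣb = 26513.12 − 26088.82 = 424.3
nΣa² − (Σa)² = 72072.8 − 70437.16 = 1635.64; nΣb² − (Σb)² = 11282.64 − 9662.89 = 1619.75
r = 424.3 / √(1635.64 × 1619.75) = 424.3 / 1627.6756 ≈ 0.2607

0.2607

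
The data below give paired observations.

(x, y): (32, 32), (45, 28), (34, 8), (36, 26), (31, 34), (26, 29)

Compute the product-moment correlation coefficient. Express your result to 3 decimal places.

-0.128

n = 6, Σx = 204, Σy = 157, Σx² = 7138, Σy² = 4545, Σxy = 5300
nΣxy − ΣxΣy = 31800 − 32028 = -228
nΣx² − (Σx)² = 42828 − 41616 = 1212; nΣy² − (Σy)² = 27270 − 24649 = 2621
r = -228 / √(1212 × 2621) = -228 / 1782.3165 ≈ -0.128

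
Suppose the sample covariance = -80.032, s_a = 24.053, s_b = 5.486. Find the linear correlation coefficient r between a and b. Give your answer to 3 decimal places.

-0.607

r = Cov(a,b) / (s_a · s_b) = -80.032 / (24.053 × 5.486)
  = -80.032 / 131.9548 ≈ -0.607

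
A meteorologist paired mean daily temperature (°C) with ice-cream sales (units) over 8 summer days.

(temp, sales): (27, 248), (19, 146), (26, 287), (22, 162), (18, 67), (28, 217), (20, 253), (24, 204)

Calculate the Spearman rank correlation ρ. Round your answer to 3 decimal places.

0.619

Rank temp: 7, 2, 6, 4, 1, 8, 3, 5
Rank sales: 6, 2, 8, 3, 1, 5, 7, 4
d = rank(temp) − rank(sales): 1, 0, -2, 1, 0, 3, -4, 1; Σd² = 32
ρ = 1 − 6Σd² / [n(n²−1)] = 1 − 6×32 / (8×63) = 1 − 192/504 ≈ 0.619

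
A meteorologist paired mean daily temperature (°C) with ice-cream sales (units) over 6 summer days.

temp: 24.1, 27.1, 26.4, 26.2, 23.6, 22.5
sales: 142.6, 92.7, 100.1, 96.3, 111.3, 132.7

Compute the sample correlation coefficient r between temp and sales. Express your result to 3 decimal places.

-0.816

n = 6, Σx = 149.9, Σy = 675.7, Σx² = 3761.83, Σy² = 78218.73, Σxy = 16726.96
nΣxy − ΣxΣy = 100361.76 − 101287.43 = -925.67
nΣx² − (Σx)² = 22570.98 − 22470.01 = 100.97; nΣy² − (Σy)² = 469312.38 − 456570.49 = 12741.89
r = -925.67 / √(100.97 × 12741.89) = -925.67 / 1134.2613 ≈ -0.816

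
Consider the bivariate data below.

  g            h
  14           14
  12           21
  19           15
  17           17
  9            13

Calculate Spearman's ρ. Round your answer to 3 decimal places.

0.300

Rank g: 3, 2, 5, 4, 1
Rank h: 2, 5, 3, 4, 1
d = rank(g) − rank(h): 1, -3, 2, 0, 0; Σd² = 14
ρ = 1 − 6Σd² / [n(n²−1)] = 1 − 6×14 / (5×24) = 1 − 84/120 ≈ 0.300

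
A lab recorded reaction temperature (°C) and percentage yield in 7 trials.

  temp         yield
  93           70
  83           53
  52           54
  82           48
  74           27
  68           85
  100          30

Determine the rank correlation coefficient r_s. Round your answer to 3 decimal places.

Rank temp: 6, 5, 1, 4, 3, 2, 7
Rank yield: 6, 4, 5, 3, 1, 7, 2
d = rank(temp) − rank(yield): 0, 1, -4, 1, 2, -5, 5; Σd² = 72
ρ = 1 − 6Σd² / [n(n²−1)] = 1 − 6×72 / (7×48) = 1 − 432/336 ≈ -0.286

-0.286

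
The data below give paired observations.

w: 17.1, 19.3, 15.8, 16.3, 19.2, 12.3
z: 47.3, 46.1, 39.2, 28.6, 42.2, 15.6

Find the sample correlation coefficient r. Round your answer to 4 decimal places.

n = 6, Σw = 100, Σz = 219, Σw² = 1700.16, Σz² = 8741.3, Σwz = 3786.22
nΣwz − ΣwΣz = 22717.32 − 21900 = 817.32
nΣw² − (Σw)² = 10200.96 − 10000 = 200.96; nΣz² − (Σz)² = 52447.8 − 47961 = 4486.8
r = 817.32 / √(200.96 × 4486.8) = 817.32 / 949.5617 ≈ 0.8607

0.8607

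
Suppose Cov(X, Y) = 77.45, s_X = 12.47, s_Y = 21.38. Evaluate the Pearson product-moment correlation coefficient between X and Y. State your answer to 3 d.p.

0.291

r = Cov(X,Y) / (s_X · s_Y) = 77.45 / (12.47 × 21.38)
  = 77.45 / 266.6086 ≈ 0.291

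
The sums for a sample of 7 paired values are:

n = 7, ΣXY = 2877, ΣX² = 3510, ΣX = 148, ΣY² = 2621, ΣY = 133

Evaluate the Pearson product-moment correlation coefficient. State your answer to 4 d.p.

r = (nΣXY − ΣXΣY) / √[(nΣX² − (ΣX)²)(nΣY² − (ΣY)²)]
Numerator: 7×2877 − 148×133 = 455
Denominator: √[(24570 − 21904)(18347 − 17689)] = √[2666 × 658] = 1324.4727
r = 455 / 1324.4727 ≈ 0.3435

0.3435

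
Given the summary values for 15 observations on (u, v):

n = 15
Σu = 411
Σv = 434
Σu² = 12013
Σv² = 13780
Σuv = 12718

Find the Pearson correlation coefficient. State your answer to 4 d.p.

0.8620

r = (nΣuv − ΣuΣv) / √[(nΣu² − (Σu)²)(nΣv² − (Σv)²)]
Numerator: 15×12718 − 411×434 = 12396
Denominator: √[(180195 − 168921)(206700 − 188356)] = √[11274 × 18344] = 14380.8990
r = 12396 / 14380.8990 ≈ 0.8620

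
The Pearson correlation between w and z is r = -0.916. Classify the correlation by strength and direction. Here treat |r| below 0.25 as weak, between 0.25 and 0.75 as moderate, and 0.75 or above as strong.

r = -0.916 < 0 so the relationship is negative.
|r| = 0.916, which falls in the strong range.

strong negative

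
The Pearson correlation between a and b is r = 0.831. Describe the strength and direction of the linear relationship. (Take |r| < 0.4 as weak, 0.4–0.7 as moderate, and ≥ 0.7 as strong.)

strong positive

r = 0.831 > 0 so the relationship is positive.
|r| = 0.831, which falls in the strong range.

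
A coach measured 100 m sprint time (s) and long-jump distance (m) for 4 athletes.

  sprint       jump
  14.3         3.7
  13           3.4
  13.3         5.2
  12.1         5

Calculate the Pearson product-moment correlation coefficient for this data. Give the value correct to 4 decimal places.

-0.4691

n = 4, Σx = 52.7, Σy = 17.3, Σx² = 696.79, Σy² = 77.29, Σxy = 226.77
nΣxy − ΣxΣy = 907.08 − 911.71 = -4.63
nΣx² − (Σx)² = 2787.16 − 2777.29 = 9.87; nΣy² − (Σy)² = 309.16 − 299.29 = 9.87
r = -4.63 / √(9.87 × 9.87) = -4.63 / 9.8700 ≈ -0.4691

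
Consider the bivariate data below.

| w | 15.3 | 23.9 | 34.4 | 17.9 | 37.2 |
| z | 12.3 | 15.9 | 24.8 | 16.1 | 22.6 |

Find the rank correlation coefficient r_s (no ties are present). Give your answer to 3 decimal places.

Rank w: 1, 3, 4, 2, 5
Rank z: 1, 2, 5, 3, 4
d = rank(w) − rank(z): 0, 1, -1, -1, 1; Σd² = 4
ρ = 1 − 6Σd² / [n(n²−1)] = 1 − 6×4 / (5×24) = 1 − 24/120 ≈ 0.800

0.800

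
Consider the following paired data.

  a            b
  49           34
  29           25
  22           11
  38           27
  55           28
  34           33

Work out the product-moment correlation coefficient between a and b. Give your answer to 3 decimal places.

n = 6, Σa = 227, Σb = 158, Σa² = 9351, Σb² = 4504, Σab = 6321
nΣab − ΣaΣb = 37926 − 35866 = 2060
nΣa² − (Σa)² = 56106 − 51529 = 4577; nΣb² − (Σb)² = 27024 − 24964 = 2060
r = 2060 / √(4577 × 2060) = 2060 / 3070.6058 ≈ 0.671

0.671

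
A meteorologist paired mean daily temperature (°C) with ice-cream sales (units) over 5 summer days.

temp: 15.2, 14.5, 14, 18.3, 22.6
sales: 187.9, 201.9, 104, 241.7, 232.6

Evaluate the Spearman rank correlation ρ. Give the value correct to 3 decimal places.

0.800

Rank temp: 3, 2, 1, 4, 5
Rank sales: 2, 3, 1, 5, 4
d = rank(temp) − rank(sales): 1, -1, 0, -1, 1; Σd² = 4
ρ = 1 − 6Σd² / [n(n²−1)] = 1 − 6×4 / (5×24) = 1 − 24/120 ≈ 0.800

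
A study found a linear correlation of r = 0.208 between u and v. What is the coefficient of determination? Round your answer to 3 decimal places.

r² = (0.208)² = 0.043

0.043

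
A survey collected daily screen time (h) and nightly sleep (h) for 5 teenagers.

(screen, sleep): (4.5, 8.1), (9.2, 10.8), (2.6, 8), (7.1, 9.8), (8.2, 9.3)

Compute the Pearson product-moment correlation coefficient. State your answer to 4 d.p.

0.9129

n = 5, Σx = 31.6, Σy = 46, Σx² = 229.3, Σy² = 428.78, Σxy = 302.45
nΣxy − ΣxΣy = 1512.25 − 1453.6 = 58.65
nΣx² − (Σx)² = 1146.5 − 998.56 = 147.94; nΣy² − (Σy)² = 2143.9 − 2116 = 27.9
r = 58.65 / √(147.94 × 27.9) = 58.65 / 64.2458 ≈ 0.9129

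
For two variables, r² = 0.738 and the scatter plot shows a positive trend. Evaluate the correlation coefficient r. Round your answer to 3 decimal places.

|r| = √0.738 = 0.859
The association is positive, so r = 0.859.

0.859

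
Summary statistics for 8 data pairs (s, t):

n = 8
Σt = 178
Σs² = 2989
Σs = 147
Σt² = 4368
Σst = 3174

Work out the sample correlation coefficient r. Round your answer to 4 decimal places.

-0.2825

r = (nΣst − ΣsΣt) / √[(nΣs² − (Σs)²)(nΣt² − (Σt)²)]
Numerator: 8×3174 − 147×178 = -774
Denominator: √[(23912 − 21609)(34944 − 31684)] = √[2303 × 3260] = 2740.0328
r = -774 / 2740.0328 ≈ -0.2825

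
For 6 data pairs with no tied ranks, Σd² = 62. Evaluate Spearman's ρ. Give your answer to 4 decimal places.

-0.7714

ρ = 1 − 6Σd² / [n(n²−1)] = 1 − 6×62 / (6×35)
  = 1 − 372/210 = 1 − 1.77143 ≈ -0.7714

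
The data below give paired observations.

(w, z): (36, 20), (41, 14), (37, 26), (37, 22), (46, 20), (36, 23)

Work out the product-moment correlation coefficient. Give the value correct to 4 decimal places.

n = 6, Σw = 233, Σz = 125, Σw² = 9127, Σz² = 2685, Σwz = 4818
nΣwz − ΣwΣz = 28908 − 29125 = -217
nΣw² − (Σw)² = 54762 − 54289 = 473; nΣz² − (Σz)² = 16110 − 15625 = 485
r = -217 / √(473 × 485) = -217 / 478.9624 ≈ -0.4531

-0.4531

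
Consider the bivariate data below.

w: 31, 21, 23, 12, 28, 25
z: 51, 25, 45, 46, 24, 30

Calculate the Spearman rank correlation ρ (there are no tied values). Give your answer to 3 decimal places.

Rank w: 6, 2, 3, 1, 5, 4
Rank z: 6, 2, 4, 5, 1, 3
d = rank(w) − rank(z): 0, 0, -1, -4, 4, 1; Σd² = 34
ρ = 1 − 6Σd² / [n(n²−1)] = 1 − 6×34 / (6×35) = 1 − 204/210 ≈ 0.029

0.029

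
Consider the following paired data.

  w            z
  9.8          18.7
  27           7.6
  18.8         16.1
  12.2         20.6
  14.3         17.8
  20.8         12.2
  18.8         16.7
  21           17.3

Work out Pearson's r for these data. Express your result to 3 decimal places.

n = 8, Σw = 142.7, Σz = 127, Σw² = 2758.89, Σz² = 2134.88, Σwz = 2128.02
nΣwz − ΣwΣz = 17024.16 − 18122.9 = -1098.74
nΣw² − (Σw)² = 22071.12 − 20363.29 = 1707.83; nΣz² − (Σz)² = 17079.04 − 16129 = 950.04
r = -1098.74 / √(1707.83 × 950.04) = -1098.74 / 1273.7766 ≈ -0.863

-0.863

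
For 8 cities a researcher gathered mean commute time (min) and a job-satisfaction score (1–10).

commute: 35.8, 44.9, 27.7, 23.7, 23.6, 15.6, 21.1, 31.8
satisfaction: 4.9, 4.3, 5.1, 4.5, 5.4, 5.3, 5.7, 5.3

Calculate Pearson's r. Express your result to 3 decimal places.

-0.643

n = 8, Σx = 224.2, Σy = 40.5, Σx² = 6883.4, Σy² = 206.59, Σxy = 1115.34
nΣxy − ΣxΣy = 8922.72 − 9080.1 = -157.38
nΣx² − (Σx)² = 55067.2 − 50265.64 = 4801.56; nΣy² − (Σy)² = 1652.72 − 1640.25 = 12.47
r = -157.38 / √(4801.56 × 12.47) = -157.38 / 244.6946 ≈ -0.643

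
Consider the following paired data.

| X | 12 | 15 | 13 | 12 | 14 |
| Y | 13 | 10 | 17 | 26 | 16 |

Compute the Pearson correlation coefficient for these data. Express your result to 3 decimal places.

n = 5, ΣX = 66, ΣY = 82, ΣX² = 878, ΣY² = 1490, ΣXY = 1063
nΣXY − ΣXΣY = 5315 − 5412 = -97
nΣX² − (ΣX)² = 4390 − 4356 = 34; nΣY² − (ΣY)² = 7450 − 6724 = 726
r = -97 / √(34 × 726) = -97 / 157.1114 ≈ -0.617

-0.617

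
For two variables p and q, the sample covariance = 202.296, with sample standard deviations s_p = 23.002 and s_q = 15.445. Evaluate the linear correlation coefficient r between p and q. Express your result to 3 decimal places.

0.569

r = Cov(p,q) / (s_p · s_q) = 202.296 / (23.002 × 15.445)
  = 202.296 / 355.2659 ≈ 0.569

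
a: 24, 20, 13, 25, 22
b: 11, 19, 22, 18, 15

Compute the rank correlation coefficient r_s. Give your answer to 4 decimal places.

-0.7000

Rank a: 4, 2, 1, 5, 3
Rank b: 1, 4, 5, 3, 2
d = rank(a) − rank(b): 3, -2, -4, 2, 1; Σd² = 34
ρ = 1 − 6Σd² / [n(n²−1)] = 1 − 6×34 / (5×24) = 1 − 204/120 ≈ -0.7000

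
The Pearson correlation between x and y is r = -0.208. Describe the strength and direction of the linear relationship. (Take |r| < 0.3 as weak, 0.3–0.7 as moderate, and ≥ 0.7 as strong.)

r = -0.208 < 0 so the relationship is negative.
|r| = 0.208, which falls in the weak range.

weak negative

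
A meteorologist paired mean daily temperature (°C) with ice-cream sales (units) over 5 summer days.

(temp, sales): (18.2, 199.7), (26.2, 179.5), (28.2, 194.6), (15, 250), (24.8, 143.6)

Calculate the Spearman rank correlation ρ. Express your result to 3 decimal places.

Rank temp: 2, 4, 5, 1, 3
Rank sales: 4, 2, 3, 5, 1
d = rank(temp) − rank(sales): -2, 2, 2, -4, 2; Σd² = 32
ρ = 1 − 6Σd² / [n(n²−1)] = 1 − 6×32 / (5×24) = 1 − 192/120 ≈ -0.600

-0.600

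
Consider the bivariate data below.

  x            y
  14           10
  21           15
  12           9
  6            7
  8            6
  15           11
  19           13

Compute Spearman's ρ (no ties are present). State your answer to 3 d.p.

0.964

Rank x: 4, 7, 3, 1, 2, 5, 6
Rank y: 4, 7, 3, 2, 1, 5, 6
d = rank(x) − rank(y): 0, 0, 0, -1, 1, 0, 0; Σd² = 2
ρ = 1 − 6Σd² / [n(n²−1)] = 1 − 6×2 / (7×48) = 1 − 12/336 ≈ 0.964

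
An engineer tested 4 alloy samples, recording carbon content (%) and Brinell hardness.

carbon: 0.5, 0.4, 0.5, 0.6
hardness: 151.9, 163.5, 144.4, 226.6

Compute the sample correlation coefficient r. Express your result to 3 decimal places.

0.687

n = 4, Σx = 2, Σy = 686.4, Σx² = 1.02, Σy² = 122004.78, Σxy = 349.51
nΣxy − ΣxΣy = 1398.04 − 1372.8 = 25.24
nΣx² − (Σx)² = 4.08 − 4 = 0.08; nΣy² − (Σy)² = 488019.12 − 471144.96 = 16874.16
r = 25.24 / √(0.08 × 16874.16) = 25.24 / 36.7414 ≈ 0.687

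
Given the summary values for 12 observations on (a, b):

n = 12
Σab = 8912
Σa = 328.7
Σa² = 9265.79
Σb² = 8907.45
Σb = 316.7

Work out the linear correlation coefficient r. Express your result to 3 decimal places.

0.625

r = (nΣab − ΣaΣb) / √[(nΣa² − (Σa)²)(nΣb² − (Σb)²)]
Numerator: 12×8912 − 328.7×316.7 = 2844.71
Denominator: √[(111189.48 − 108043.69)(106889.4 − 100298.89)] = √[3145.79 × 6590.51] = 4553.2802
r = 2844.71 / 4553.2802 ≈ 0.625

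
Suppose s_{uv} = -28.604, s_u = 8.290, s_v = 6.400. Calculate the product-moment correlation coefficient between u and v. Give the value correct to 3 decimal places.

-0.539

r = Cov(u,v) / (s_u · s_v) = -28.604 / (8.290 × 6.400)
  = -28.604 / 53.0560 ≈ -0.539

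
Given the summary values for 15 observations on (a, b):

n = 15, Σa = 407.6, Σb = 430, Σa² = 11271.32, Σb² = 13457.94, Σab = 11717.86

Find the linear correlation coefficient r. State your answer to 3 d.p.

r = (nΣab − ΣaΣb) / √[(nΣa² − (Σa)²)(nΣb² − (Σb)²)]
Numerator: 15×11717.86 − 407.6×430 = 499.9
Denominator: √[(169069.8 − 166137.76)(201869.1 − 184900)] = √[2932.04 × 16969.1] = 7053.6572
r = 499.9 / 7053.6572 ≈ 0.071

0.071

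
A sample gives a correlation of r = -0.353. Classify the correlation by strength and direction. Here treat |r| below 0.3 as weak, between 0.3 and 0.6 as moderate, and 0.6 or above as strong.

moderate negative

r = -0.353 < 0 so the relationship is negative.
|r| = 0.353, which falls in the moderate range.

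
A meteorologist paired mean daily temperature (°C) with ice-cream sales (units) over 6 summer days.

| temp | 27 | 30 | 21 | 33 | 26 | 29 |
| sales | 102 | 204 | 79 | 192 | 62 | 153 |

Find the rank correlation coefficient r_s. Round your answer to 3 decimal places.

0.886

Rank temp: 3, 5, 1, 6, 2, 4
Rank sales: 3, 6, 2, 5, 1, 4
d = rank(temp) − rank(sales): 0, -1, -1, 1, 1, 0; Σd² = 4
ρ = 1 − 6Σd² / [n(n²−1)] = 1 − 6×4 / (6×35) = 1 − 24/210 ≈ 0.886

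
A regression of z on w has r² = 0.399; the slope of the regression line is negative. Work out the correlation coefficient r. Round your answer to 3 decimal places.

-0.632

|r| = √0.399 = 0.632
The association is negative, so r = −0.632.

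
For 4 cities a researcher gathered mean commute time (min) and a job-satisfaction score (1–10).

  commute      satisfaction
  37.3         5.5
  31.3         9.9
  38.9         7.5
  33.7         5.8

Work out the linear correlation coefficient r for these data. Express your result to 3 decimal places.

n = 4, Σx = 141.2, Σy = 28.7, Σx² = 5019.88, Σy² = 218.15, Σxy = 1002.23
nΣxy − ΣxΣy = 4008.92 − 4052.44 = -43.52
nΣx² − (Σx)² = 20079.52 − 19937.44 = 142.08; nΣy² − (Σy)² = 872.6 − 823.69 = 48.91
r = -43.52 / √(142.08 × 48.91) = -43.52 / 83.3615 ≈ -0.522

-0.522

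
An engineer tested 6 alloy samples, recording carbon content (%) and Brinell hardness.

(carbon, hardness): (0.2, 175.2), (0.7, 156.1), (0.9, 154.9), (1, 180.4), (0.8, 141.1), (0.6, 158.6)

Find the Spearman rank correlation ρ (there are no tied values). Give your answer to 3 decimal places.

Rank carbon: 1, 3, 5, 6, 4, 2
Rank hardness: 5, 3, 2, 6, 1, 4
d = rank(carbon) − rank(hardness): -4, 0, 3, 0, 3, -2; Σd² = 38
ρ = 1 − 6Σd² / [n(n²−1)] = 1 − 6×38 / (6×35) = 1 − 228/210 ≈ -0.086

-0.086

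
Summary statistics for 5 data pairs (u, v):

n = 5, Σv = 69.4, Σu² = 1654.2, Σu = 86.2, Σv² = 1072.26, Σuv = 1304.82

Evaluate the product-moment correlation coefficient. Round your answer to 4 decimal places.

r = (nΣuv − ΣuΣv) / √[(nΣu² − (Σu)²)(nΣv² − (Σv)²)]
Numerator: 5×1304.82 − 86.2×69.4 = 541.82
Denominator: √[(8271 − 7430.44)(5361.3 − 4816.36)] = √[840.56 × 544.94] = 676.7974
r = 541.82 / 676.7974 ≈ 0.8006

0.8006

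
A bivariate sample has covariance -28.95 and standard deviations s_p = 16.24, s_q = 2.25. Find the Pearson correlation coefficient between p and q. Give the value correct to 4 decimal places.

-0.7923

r = Cov(p,q) / (s_p · s_q) = -28.95 / (16.24 × 2.25)
  = -28.95 / 36.5400 ≈ -0.7923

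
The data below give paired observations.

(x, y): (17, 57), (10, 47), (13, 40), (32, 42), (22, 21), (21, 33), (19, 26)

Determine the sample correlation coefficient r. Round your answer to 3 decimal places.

n = 7, Σx = 134, Σy = 266, Σx² = 2868, Σy² = 11028, Σxy = 4952
nΣxy − ΣxΣy = 34664 − 35644 = -980
nΣx² − (Σx)² = 20076 − 17956 = 2120; nΣy² − (Σy)² = 77196 − 70756 = 6440
r = -980 / √(2120 × 6440) = -980 / 3694.9696 ≈ -0.265

-0.265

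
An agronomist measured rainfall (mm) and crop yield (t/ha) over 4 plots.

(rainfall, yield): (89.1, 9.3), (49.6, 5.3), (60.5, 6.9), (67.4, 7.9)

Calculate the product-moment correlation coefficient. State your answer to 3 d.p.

0.973

n = 4, Σx = 266.6, Σy = 29.4, Σx² = 18601.98, Σy² = 224.6, Σxy = 2041.42
nΣxy − ΣxΣy = 8165.68 − 7838.04 = 327.64
nΣx² − (Σx)² = 74407.92 − 71075.56 = 3332.36; nΣy² − (Σy)² = 898.4 − 864.36 = 34.04
r = 327.64 / √(3332.36 × 34.04) = 327.64 / 336.7990 ≈ 0.973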